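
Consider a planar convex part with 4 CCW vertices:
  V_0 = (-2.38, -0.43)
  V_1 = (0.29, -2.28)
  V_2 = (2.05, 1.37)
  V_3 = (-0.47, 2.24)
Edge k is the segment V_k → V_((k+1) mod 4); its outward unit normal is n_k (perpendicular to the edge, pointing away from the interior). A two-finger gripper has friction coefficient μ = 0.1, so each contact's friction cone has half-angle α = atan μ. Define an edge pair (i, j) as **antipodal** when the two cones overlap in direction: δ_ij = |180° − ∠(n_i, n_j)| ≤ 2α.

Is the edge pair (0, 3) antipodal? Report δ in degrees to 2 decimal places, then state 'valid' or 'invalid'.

α = atan 0.1 = 5.71°;  2α = 11.42°
edge 0: e_0 = (+2.67, -1.85);  n_0 = (-0.5695, -0.8220)
edge 3: e_3 = (-1.91, -2.67);  n_3 = (-0.8133, +0.5818)
∠(n_0, n_3) = 90.86°
δ = |180° − 90.86°| = 89.14°
89.14° > 2α = 11.42°  →  invalid

δ = 89.14°, invalid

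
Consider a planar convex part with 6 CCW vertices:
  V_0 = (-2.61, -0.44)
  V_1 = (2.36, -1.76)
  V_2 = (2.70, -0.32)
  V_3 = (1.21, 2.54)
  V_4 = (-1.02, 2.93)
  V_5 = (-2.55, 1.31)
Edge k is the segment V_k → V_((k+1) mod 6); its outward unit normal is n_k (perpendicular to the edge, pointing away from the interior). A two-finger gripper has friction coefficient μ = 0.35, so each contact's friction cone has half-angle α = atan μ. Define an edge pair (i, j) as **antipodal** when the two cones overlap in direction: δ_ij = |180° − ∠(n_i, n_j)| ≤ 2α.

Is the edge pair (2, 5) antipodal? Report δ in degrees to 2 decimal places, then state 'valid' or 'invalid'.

δ = 29.48°, valid

α = atan 0.35 = 19.29°;  2α = 38.58°
edge 2: e_2 = (-1.49, +2.86);  n_2 = (+0.8869, +0.4620)
edge 5: e_5 = (-0.06, -1.75);  n_5 = (-0.9994, +0.0343)
∠(n_2, n_5) = 150.52°
δ = |180° − 150.52°| = 29.48°
29.48° ≤ 2α = 38.58°  →  valid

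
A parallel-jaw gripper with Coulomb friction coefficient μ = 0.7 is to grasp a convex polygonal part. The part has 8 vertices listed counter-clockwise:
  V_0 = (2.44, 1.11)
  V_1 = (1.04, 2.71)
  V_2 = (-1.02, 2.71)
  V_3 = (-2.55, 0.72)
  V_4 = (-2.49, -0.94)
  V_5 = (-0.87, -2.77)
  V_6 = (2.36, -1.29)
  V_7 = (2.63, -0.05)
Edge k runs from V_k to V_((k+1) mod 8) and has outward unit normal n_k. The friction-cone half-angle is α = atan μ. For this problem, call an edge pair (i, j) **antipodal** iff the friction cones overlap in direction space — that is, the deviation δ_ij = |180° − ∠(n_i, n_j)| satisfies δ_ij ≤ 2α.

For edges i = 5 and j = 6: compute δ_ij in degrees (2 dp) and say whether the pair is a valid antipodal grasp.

δ = 126.90°, invalid

α = atan 0.7 = 34.99°;  2α = 69.98°
edge 5: e_5 = (+3.23, +1.48);  n_5 = (+0.4166, -0.9091)
edge 6: e_6 = (+0.27, +1.24);  n_6 = (+0.9771, -0.2128)
∠(n_5, n_6) = 53.10°
δ = |180° − 53.10°| = 126.90°
126.90° > 2α = 69.98°  →  invalid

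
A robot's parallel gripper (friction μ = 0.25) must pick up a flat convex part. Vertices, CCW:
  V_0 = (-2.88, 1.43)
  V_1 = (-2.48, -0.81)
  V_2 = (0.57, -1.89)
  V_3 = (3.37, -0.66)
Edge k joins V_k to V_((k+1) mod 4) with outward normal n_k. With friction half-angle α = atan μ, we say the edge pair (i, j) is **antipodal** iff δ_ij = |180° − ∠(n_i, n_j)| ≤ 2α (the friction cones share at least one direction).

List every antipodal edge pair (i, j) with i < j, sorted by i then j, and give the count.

α = atan 0.25 = 14.04°;  2α = 28.07°
n_0 = (-0.9844, -0.1758)
n_1 = (-0.3338, -0.9426)
n_2 = (+0.4022, -0.9156)
n_3 = (+0.3171, +0.9484)
  (0,1): δ = 119.62°  ·
  (0,2): δ = 76.41°  ·
  (0,3): δ = 61.39°  ·
  (1,2): δ = 136.79°  ·
  (1,3): δ = 1.01°  ✓
  (2,3): δ = 42.21°  ·
antipodal pairs: 1

count = 1; pairs: (1,3)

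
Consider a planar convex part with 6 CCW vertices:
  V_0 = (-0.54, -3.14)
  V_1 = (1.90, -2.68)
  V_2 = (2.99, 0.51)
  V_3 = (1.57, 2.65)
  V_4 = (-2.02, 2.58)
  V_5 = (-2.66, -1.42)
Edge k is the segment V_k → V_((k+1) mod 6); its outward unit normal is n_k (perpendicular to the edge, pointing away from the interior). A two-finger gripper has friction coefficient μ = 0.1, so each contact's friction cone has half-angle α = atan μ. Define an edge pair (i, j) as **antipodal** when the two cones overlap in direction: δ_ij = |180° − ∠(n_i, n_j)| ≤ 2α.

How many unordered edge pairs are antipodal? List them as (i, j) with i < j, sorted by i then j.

α = atan 0.1 = 5.71°;  2α = 11.42°
n_0 = (+0.1853, -0.9827)
n_1 = (+0.9463, -0.3233)
n_2 = (+0.8332, +0.5529)
n_3 = (-0.0195, +0.9998)
n_4 = (-0.9874, +0.1580)
n_5 = (-0.6300, -0.7766)
  (0,1): δ = 119.54°  ·
  (0,2): δ = 67.11°  ·
  (0,3): δ = 9.56°  ✓
  (0,4): δ = 70.23°  ·
  (0,5): δ = 130.27°  ·
  (1,2): δ = 127.57°  ·
  (1,3): δ = 70.02°  ·
  (1,4): δ = 9.77°  ✓
  (1,5): δ = 69.81°  ·
  (2,3): δ = 122.45°  ·
  (2,4): δ = 42.66°  ·
  (2,5): δ = 17.38°  ·
  (3,4): δ = 100.21°  ·
  (3,5): δ = 40.17°  ·
  (4,5): δ = 119.96°  ·
antipodal pairs: 2

count = 2; pairs: (0,3), (1,4)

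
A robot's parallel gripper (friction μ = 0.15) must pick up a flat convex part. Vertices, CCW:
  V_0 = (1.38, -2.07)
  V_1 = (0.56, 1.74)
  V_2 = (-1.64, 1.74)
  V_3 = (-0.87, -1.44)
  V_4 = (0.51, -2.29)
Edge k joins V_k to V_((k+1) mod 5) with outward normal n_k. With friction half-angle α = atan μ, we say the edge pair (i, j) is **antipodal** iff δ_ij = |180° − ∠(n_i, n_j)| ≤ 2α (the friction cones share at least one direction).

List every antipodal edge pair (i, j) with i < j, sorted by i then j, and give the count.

count = 2; pairs: (0,2), (1,4)

α = atan 0.15 = 8.53°;  2α = 17.06°
n_0 = (+0.9776, +0.2104)
n_1 = (+0.0000, +1.0000)
n_2 = (-0.9719, -0.2353)
n_3 = (-0.5244, -0.8514)
n_4 = (+0.2452, -0.9695)
  (0,1): δ = 102.15°  ·
  (0,2): δ = 1.47°  ✓
  (0,3): δ = 46.22°  ·
  (0,4): δ = 92.04°  ·
  (1,2): δ = 76.39°  ·
  (1,3): δ = 31.63°  ·
  (1,4): δ = 14.19°  ✓
  (2,3): δ = 135.24°  ·
  (2,4): δ = 89.42°  ·
  (3,4): δ = 134.18°  ·
antipodal pairs: 2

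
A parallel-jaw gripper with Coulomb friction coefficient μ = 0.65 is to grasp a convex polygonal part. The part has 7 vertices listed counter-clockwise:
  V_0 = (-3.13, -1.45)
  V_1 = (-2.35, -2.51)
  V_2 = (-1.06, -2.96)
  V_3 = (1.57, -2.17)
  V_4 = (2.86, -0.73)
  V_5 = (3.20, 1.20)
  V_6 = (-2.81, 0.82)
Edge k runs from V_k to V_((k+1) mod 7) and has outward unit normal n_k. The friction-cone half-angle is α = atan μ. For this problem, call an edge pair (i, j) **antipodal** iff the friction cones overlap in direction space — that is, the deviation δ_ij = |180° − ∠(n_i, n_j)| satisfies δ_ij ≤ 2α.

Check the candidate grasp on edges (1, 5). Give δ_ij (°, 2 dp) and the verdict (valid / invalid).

δ = 22.85°, valid

α = atan 0.65 = 33.02°;  2α = 66.05°
edge 1: e_1 = (+1.29, -0.45);  n_1 = (-0.3294, -0.9442)
edge 5: e_5 = (-6.01, -0.38);  n_5 = (-0.0631, +0.9980)
∠(n_1, n_5) = 157.15°
δ = |180° − 157.15°| = 22.85°
22.85° ≤ 2α = 66.05°  →  valid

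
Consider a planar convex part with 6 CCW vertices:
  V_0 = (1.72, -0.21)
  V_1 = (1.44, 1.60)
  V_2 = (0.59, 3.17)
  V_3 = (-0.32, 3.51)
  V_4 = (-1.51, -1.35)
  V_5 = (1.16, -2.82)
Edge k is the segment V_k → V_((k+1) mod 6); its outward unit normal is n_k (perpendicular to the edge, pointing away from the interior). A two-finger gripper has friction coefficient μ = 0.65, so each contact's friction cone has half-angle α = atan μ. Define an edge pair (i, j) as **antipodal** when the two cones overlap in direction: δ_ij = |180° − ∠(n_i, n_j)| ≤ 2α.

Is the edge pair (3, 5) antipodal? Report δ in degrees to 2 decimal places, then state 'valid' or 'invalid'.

α = atan 0.65 = 33.02°;  2α = 66.05°
edge 3: e_3 = (-1.19, -4.86);  n_3 = (-0.9713, +0.2378)
edge 5: e_5 = (+0.56, +2.61);  n_5 = (+0.9777, -0.2098)
∠(n_3, n_5) = 178.35°
δ = |180° − 178.35°| = 1.65°
1.65° ≤ 2α = 66.05°  →  valid

δ = 1.65°, valid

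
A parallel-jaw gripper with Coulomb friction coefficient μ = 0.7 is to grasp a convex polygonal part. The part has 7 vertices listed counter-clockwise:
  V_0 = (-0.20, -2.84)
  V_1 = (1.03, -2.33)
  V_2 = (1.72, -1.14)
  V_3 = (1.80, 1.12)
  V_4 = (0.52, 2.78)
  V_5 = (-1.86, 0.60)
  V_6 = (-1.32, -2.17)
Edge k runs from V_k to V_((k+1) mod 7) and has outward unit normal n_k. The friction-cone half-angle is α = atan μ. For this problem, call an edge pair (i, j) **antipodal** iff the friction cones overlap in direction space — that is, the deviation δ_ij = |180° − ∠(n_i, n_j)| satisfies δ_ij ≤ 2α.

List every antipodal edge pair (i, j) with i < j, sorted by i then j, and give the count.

count = 8; pairs: (0,4), (1,4), (1,5), (2,4), (2,5), (2,6), (3,5), (3,6)

α = atan 0.7 = 34.99°;  2α = 69.98°
n_0 = (+0.3830, -0.9237)
n_1 = (+0.8651, -0.5016)
n_2 = (+0.9994, -0.0354)
n_3 = (+0.7919, +0.6106)
n_4 = (-0.6754, +0.7374)
n_5 = (-0.9815, -0.1913)
n_6 = (-0.5134, -0.8582)
  (0,1): δ = 142.63°  ·
  (0,2): δ = 114.55°  ·
  (0,3): δ = 74.89°  ·
  (0,4): δ = 19.97°  ✓
  (0,5): δ = 78.51°  ·
  (0,6): δ = 126.59°  ·
  (1,2): δ = 151.92°  ·
  (1,3): δ = 112.26°  ·
  (1,4): δ = 17.40°  ✓
  (1,5): δ = 41.14°  ✓
  (1,6): δ = 89.22°  ·
  (2,3): δ = 140.34°  ·
  (2,4): δ = 45.48°  ✓
  (2,5): δ = 13.06°  ✓
  (2,6): δ = 61.14°  ✓
  (3,4): δ = 85.15°  ·
  (3,5): δ = 26.60°  ✓
  (3,6): δ = 21.48°  ✓
  (4,5): δ = 121.46°  ·
  (4,6): δ = 73.38°  ·
  (5,6): δ = 131.92°  ·
antipodal pairs: 8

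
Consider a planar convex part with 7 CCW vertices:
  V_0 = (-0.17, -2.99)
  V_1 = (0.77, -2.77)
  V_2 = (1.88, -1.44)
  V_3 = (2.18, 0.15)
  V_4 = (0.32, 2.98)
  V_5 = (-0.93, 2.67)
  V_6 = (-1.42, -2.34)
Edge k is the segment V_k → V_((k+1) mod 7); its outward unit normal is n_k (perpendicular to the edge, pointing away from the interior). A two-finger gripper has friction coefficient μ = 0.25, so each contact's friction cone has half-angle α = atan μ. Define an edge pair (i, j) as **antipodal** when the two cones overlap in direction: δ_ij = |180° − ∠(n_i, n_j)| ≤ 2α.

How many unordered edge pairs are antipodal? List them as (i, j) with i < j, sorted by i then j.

count = 2; pairs: (0,4), (2,5)

α = atan 0.25 = 14.04°;  2α = 28.07°
n_0 = (+0.2279, -0.9737)
n_1 = (+0.7677, -0.6408)
n_2 = (+0.9827, -0.1854)
n_3 = (+0.8357, +0.5492)
n_4 = (-0.2407, +0.9706)
n_5 = (-0.9953, +0.0973)
n_6 = (-0.4614, -0.8872)
  (0,1): δ = 143.02°  ·
  (0,2): δ = 113.86°  ·
  (0,3): δ = 69.86°  ·
  (0,4): δ = 0.76°  ✓
  (0,5): δ = 71.24°  ·
  (0,6): δ = 139.35°  ·
  (1,2): δ = 150.84°  ·
  (1,3): δ = 106.84°  ·
  (1,4): δ = 36.22°  ·
  (1,5): δ = 34.26°  ·
  (1,6): δ = 102.37°  ·
  (2,3): δ = 136.00°  ·
  (2,4): δ = 65.39°  ·
  (2,5): δ = 5.10°  ✓
  (2,6): δ = 73.21°  ·
  (3,4): δ = 109.39°  ·
  (3,5): δ = 38.90°  ·
  (3,6): δ = 29.21°  ·
  (4,5): δ = 109.51°  ·
  (4,6): δ = 41.40°  ·
  (5,6): δ = 111.89°  ·
antipodal pairs: 2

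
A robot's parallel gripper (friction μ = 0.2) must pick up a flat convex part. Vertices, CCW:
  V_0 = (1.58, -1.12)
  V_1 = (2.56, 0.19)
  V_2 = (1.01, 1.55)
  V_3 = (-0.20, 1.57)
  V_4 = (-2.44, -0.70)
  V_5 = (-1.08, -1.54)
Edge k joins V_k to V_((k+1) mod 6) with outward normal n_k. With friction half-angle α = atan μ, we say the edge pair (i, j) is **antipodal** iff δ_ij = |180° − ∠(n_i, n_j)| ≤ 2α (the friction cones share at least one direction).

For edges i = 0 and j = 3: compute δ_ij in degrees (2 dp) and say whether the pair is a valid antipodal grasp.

δ = 7.82°, valid

α = atan 0.2 = 11.31°;  2α = 22.62°
edge 0: e_0 = (+0.98, +1.31);  n_0 = (+0.8007, -0.5990)
edge 3: e_3 = (-2.24, -2.27);  n_3 = (-0.7118, +0.7024)
∠(n_0, n_3) = 172.18°
δ = |180° − 172.18°| = 7.82°
7.82° ≤ 2α = 22.62°  →  valid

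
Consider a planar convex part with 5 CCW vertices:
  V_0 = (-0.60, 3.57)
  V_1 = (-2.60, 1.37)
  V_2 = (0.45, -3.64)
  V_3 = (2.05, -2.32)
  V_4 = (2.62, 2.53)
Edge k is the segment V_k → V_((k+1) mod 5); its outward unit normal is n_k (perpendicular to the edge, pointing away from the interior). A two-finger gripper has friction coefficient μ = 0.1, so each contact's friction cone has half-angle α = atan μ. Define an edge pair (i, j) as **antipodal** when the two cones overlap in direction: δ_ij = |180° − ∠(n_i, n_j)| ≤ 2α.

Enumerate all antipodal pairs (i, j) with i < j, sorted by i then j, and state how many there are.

α = atan 0.1 = 5.71°;  2α = 11.42°
n_0 = (-0.7399, +0.6727)
n_1 = (-0.8542, -0.5200)
n_2 = (+0.6364, -0.7714)
n_3 = (+0.9932, -0.1167)
n_4 = (+0.3073, +0.9516)
  (0,1): δ = 106.39°  ·
  (0,2): δ = 8.20°  ✓
  (0,3): δ = 35.57°  ·
  (0,4): δ = 114.37°  ·
  (1,2): δ = 81.81°  ·
  (1,3): δ = 38.04°  ·
  (1,4): δ = 40.77°  ·
  (2,3): δ = 136.23°  ·
  (2,4): δ = 57.42°  ·
  (3,4): δ = 101.20°  ·
antipodal pairs: 1

count = 1; pairs: (0,2)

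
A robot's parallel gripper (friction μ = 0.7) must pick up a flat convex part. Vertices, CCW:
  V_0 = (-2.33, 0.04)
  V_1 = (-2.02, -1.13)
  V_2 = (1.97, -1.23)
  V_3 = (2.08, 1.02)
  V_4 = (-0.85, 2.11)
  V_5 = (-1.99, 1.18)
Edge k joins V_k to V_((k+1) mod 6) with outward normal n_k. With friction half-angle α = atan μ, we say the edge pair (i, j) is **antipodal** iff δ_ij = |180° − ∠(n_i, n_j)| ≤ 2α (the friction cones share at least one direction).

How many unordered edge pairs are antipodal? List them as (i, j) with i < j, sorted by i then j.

count = 6; pairs: (0,2), (0,3), (1,3), (1,4), (2,4), (2,5)

α = atan 0.7 = 34.99°;  2α = 69.98°
n_0 = (-0.9666, -0.2561)
n_1 = (-0.0251, -0.9997)
n_2 = (+0.9988, -0.0488)
n_3 = (+0.3487, +0.9372)
n_4 = (-0.6321, +0.7749)
n_5 = (-0.9583, +0.2858)
  (0,1): δ = 106.28°  ·
  (0,2): δ = 17.64°  ✓
  (0,3): δ = 54.75°  ✓
  (0,4): δ = 114.37°  ·
  (0,5): δ = 148.55°  ·
  (1,2): δ = 91.36°  ·
  (1,3): δ = 18.97°  ✓
  (1,4): δ = 40.64°  ✓
  (1,5): δ = 74.83°  ·
  (2,3): δ = 107.61°  ·
  (2,4): δ = 47.99°  ✓
  (2,5): δ = 13.81°  ✓
  (3,4): δ = 120.39°  ·
  (3,5): δ = 86.20°  ·
  (4,5): δ = 145.81°  ·
antipodal pairs: 6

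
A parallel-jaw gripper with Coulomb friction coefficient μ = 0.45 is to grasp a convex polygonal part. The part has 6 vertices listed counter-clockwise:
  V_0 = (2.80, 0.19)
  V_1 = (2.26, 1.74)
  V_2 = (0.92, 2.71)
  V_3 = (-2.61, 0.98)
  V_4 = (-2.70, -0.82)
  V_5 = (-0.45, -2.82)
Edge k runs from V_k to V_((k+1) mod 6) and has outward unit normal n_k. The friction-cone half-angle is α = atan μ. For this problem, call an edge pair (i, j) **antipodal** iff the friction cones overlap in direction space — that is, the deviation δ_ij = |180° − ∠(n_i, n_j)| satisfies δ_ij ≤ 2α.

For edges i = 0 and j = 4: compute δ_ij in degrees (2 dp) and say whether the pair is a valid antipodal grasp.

δ = 29.16°, valid

α = atan 0.45 = 24.23°;  2α = 48.46°
edge 0: e_0 = (-0.54, +1.55);  n_0 = (+0.9443, +0.3290)
edge 4: e_4 = (+2.25, -2.00);  n_4 = (-0.6644, -0.7474)
∠(n_0, n_4) = 150.84°
δ = |180° − 150.84°| = 29.16°
29.16° ≤ 2α = 48.46°  →  valid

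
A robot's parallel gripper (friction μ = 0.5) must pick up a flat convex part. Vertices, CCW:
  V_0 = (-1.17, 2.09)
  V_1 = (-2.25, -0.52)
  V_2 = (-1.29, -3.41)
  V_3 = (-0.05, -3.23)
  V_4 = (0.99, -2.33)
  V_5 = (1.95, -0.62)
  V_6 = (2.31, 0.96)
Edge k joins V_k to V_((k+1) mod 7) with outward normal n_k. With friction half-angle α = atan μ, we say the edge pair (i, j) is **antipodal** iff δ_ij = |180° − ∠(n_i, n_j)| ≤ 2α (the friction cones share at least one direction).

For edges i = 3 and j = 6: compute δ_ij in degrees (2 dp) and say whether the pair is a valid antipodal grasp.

δ = 58.86°, invalid

α = atan 0.5 = 26.57°;  2α = 53.13°
edge 3: e_3 = (+1.04, +0.90);  n_3 = (+0.6544, -0.7562)
edge 6: e_6 = (-3.48, +1.13);  n_6 = (+0.3088, +0.9511)
∠(n_3, n_6) = 121.14°
δ = |180° − 121.14°| = 58.86°
58.86° > 2α = 53.13°  →  invalid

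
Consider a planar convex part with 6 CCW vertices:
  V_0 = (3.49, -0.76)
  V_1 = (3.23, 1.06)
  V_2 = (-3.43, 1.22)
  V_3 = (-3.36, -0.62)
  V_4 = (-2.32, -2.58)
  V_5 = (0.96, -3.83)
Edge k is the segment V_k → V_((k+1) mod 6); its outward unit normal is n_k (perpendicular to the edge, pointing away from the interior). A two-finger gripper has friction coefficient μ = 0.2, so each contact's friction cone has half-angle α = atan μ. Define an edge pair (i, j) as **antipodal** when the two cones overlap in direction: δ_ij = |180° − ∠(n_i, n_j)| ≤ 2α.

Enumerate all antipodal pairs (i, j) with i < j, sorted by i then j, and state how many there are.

count = 3; pairs: (0,2), (0,3), (1,4)

α = atan 0.2 = 11.31°;  2α = 22.62°
n_0 = (+0.9899, +0.1414)
n_1 = (+0.0240, +0.9997)
n_2 = (-0.9993, -0.0380)
n_3 = (-0.8833, -0.4687)
n_4 = (-0.3561, -0.9344)
n_5 = (+0.7717, -0.6360)
  (0,1): δ = 99.51°  ·
  (0,2): δ = 5.95°  ✓
  (0,3): δ = 19.82°  ✓
  (0,4): δ = 61.01°  ·
  (0,5): δ = 132.38°  ·
  (1,2): δ = 86.45°  ·
  (1,3): δ = 60.67°  ·
  (1,4): δ = 19.49°  ✓
  (1,5): δ = 51.88°  ·
  (2,3): δ = 154.23°  ·
  (2,4): δ = 113.04°  ·
  (2,5): δ = 41.67°  ·
  (3,4): δ = 138.81°  ·
  (3,5): δ = 67.44°  ·
  (4,5): δ = 108.63°  ·
antipodal pairs: 3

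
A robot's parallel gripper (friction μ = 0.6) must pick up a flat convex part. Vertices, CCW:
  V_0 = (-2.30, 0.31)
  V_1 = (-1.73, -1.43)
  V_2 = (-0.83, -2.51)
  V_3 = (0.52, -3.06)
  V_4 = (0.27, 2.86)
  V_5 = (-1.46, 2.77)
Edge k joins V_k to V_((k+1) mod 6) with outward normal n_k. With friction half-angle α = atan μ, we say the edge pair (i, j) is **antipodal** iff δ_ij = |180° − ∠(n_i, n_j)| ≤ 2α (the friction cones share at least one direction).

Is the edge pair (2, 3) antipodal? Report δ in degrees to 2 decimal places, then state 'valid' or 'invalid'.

α = atan 0.6 = 30.96°;  2α = 61.93°
edge 2: e_2 = (+1.35, -0.55);  n_2 = (-0.3773, -0.9261)
edge 3: e_3 = (-0.25, +5.92);  n_3 = (+0.9991, +0.0422)
∠(n_2, n_3) = 114.58°
δ = |180° − 114.58°| = 65.42°
65.42° > 2α = 61.93°  →  invalid

δ = 65.42°, invalid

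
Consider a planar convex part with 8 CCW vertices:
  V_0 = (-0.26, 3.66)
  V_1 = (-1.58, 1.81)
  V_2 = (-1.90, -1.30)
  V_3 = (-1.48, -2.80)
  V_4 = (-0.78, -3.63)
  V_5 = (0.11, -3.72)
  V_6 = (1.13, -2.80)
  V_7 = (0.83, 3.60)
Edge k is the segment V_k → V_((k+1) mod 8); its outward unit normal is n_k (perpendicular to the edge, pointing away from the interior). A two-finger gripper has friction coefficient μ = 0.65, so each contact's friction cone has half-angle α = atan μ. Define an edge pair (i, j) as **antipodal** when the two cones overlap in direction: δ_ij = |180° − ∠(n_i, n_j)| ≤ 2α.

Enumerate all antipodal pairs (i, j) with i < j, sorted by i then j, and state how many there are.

count = 11; pairs: (0,4), (0,5), (0,6), (1,5), (1,6), (2,5), (2,6), (3,6), (3,7), (4,7), (5,7)

α = atan 0.65 = 33.02°;  2α = 66.05°
n_0 = (-0.8140, +0.5808)
n_1 = (-0.9947, +0.1024)
n_2 = (-0.9630, -0.2696)
n_3 = (-0.7644, -0.6447)
n_4 = (-0.1006, -0.9949)
n_5 = (+0.6698, -0.7426)
n_6 = (+0.9989, +0.0468)
n_7 = (+0.0550, +0.9985)
  (0,1): δ = 150.37°  ·
  (0,2): δ = 128.85°  ·
  (0,3): δ = 104.35°  ·
  (0,4): δ = 60.27°  ✓
  (0,5): δ = 12.44°  ✓
  (0,6): δ = 38.19°  ✓
  (0,7): δ = 122.36°  ·
  (1,2): δ = 158.48°  ·
  (1,3): δ = 133.98°  ·
  (1,4): δ = 89.90°  ·
  (1,5): δ = 42.08°  ✓
  (1,6): δ = 8.56°  ✓
  (1,7): δ = 92.72°  ·
  (2,3): δ = 155.50°  ·
  (2,4): δ = 111.42°  ·
  (2,5): δ = 63.59°  ✓
  (2,6): δ = 12.96°  ✓
  (2,7): δ = 71.21°  ·
  (3,4): δ = 135.92°  ·
  (3,5): δ = 88.09°  ·
  (3,6): δ = 37.46°  ✓
  (3,7): δ = 46.71°  ✓
  (4,5): δ = 132.18°  ·
  (4,6): δ = 81.54°  ·
  (4,7): δ = 2.62°  ✓
  (5,6): δ = 129.37°  ·
  (5,7): δ = 45.20°  ✓
  (6,7): δ = 95.83°  ·
antipodal pairs: 11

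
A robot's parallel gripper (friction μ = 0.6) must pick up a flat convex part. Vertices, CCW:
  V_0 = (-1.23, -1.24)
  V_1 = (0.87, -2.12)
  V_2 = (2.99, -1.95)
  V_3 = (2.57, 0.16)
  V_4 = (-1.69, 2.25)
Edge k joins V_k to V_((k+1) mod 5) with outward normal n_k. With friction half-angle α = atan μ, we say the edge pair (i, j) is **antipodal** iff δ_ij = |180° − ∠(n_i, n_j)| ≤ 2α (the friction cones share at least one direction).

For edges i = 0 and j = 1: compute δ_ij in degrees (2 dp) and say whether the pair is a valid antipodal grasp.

δ = 152.68°, invalid

α = atan 0.6 = 30.96°;  2α = 61.93°
edge 0: e_0 = (+2.10, -0.88);  n_0 = (-0.3865, -0.9223)
edge 1: e_1 = (+2.12, +0.17);  n_1 = (+0.0799, -0.9968)
∠(n_0, n_1) = 27.32°
δ = |180° − 27.32°| = 152.68°
152.68° > 2α = 61.93°  →  invalid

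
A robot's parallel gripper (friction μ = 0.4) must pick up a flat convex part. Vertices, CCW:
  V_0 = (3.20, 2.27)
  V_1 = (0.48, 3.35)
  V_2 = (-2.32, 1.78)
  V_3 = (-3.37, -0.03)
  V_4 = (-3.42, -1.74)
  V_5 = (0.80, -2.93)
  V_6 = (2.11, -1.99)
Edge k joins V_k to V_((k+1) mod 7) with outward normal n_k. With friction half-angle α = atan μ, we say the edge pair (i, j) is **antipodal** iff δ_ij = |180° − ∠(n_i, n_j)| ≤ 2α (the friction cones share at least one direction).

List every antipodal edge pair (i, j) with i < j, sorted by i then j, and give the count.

count = 5; pairs: (0,4), (1,5), (2,5), (2,6), (3,6)

α = atan 0.4 = 21.80°;  2α = 43.60°
n_0 = (+0.3690, +0.9294)
n_1 = (-0.4891, +0.8722)
n_2 = (-0.8650, +0.5018)
n_3 = (-0.9996, +0.0292)
n_4 = (-0.2714, -0.9625)
n_5 = (+0.5830, -0.8125)
n_6 = (+0.9688, -0.2479)
  (0,1): δ = 129.06°  ·
  (0,2): δ = 98.46°  ·
  (0,3): δ = 70.02°  ·
  (0,4): δ = 5.91°  ✓
  (0,5): δ = 57.32°  ·
  (0,6): δ = 97.30°  ·
  (1,2): δ = 149.40°  ·
  (1,3): δ = 120.95°  ·
  (1,4): δ = 45.03°  ·
  (1,5): δ = 6.38°  ✓
  (1,6): δ = 46.37°  ·
  (2,3): δ = 151.56°  ·
  (2,4): δ = 75.63°  ·
  (2,5): δ = 24.22°  ✓
  (2,6): δ = 15.77°  ✓
  (3,4): δ = 104.07°  ·
  (3,5): δ = 52.66°  ·
  (3,6): δ = 12.68°  ✓
  (4,5): δ = 128.59°  ·
  (4,6): δ = 88.60°  ·
  (5,6): δ = 140.01°  ·
antipodal pairs: 5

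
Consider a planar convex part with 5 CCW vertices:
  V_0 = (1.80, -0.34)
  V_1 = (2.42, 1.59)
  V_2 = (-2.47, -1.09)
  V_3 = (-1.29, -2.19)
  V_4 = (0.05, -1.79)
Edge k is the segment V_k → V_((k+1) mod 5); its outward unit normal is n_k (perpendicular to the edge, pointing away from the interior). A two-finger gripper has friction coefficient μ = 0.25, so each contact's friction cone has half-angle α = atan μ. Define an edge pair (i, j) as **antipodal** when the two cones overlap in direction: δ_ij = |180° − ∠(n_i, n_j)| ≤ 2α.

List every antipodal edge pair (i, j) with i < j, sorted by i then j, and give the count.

α = atan 0.25 = 14.04°;  2α = 28.07°
n_0 = (+0.9521, -0.3058)
n_1 = (-0.4806, +0.8769)
n_2 = (-0.6819, -0.7315)
n_3 = (+0.2860, -0.9582)
n_4 = (+0.6380, -0.7700)
  (0,1): δ = 43.47°  ·
  (0,2): δ = 64.82°  ·
  (0,3): δ = 124.43°  ·
  (0,4): δ = 147.45°  ·
  (1,2): δ = 71.72°  ·
  (1,3): δ = 12.10°  ✓
  (1,4): δ = 10.92°  ✓
  (2,3): δ = 120.39°  ·
  (2,4): δ = 97.37°  ·
  (3,4): δ = 156.98°  ·
antipodal pairs: 2

count = 2; pairs: (1,3), (1,4)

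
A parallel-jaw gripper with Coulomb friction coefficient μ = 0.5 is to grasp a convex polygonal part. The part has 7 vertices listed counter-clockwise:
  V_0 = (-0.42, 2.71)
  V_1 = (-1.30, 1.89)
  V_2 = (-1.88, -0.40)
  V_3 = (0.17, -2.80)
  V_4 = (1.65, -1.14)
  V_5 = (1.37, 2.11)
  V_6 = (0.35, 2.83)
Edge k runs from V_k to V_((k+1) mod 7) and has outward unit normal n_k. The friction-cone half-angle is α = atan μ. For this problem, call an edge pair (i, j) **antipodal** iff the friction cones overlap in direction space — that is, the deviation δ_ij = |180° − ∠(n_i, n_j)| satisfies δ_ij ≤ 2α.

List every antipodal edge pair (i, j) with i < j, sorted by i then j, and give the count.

count = 7; pairs: (0,3), (0,4), (1,3), (1,4), (2,4), (2,5), (3,6)

α = atan 0.5 = 26.57°;  2α = 53.13°
n_0 = (-0.6817, +0.7316)
n_1 = (-0.9694, +0.2455)
n_2 = (-0.7604, -0.6495)
n_3 = (+0.7464, -0.6655)
n_4 = (+0.9963, +0.0858)
n_5 = (+0.5767, +0.8170)
n_6 = (-0.1540, +0.9881)
  (0,1): δ = 147.19°  ·
  (0,2): δ = 92.48°  ·
  (0,3): δ = 5.30°  ✓
  (0,4): δ = 51.95°  ✓
  (0,5): δ = 101.80°  ·
  (0,6): δ = 145.88°  ·
  (1,2): δ = 125.28°  ·
  (1,3): δ = 27.51°  ✓
  (1,4): δ = 19.14°  ✓
  (1,5): δ = 69.00°  ·
  (1,6): δ = 113.07°  ·
  (2,3): δ = 82.22°  ·
  (2,4): δ = 35.58°  ✓
  (2,5): δ = 14.28°  ✓
  (2,6): δ = 58.36°  ·
  (3,4): δ = 133.36°  ·
  (3,5): δ = 83.50°  ·
  (3,6): δ = 39.42°  ✓
  (4,5): δ = 130.14°  ·
  (4,6): δ = 86.07°  ·
  (5,6): δ = 135.92°  ·
antipodal pairs: 7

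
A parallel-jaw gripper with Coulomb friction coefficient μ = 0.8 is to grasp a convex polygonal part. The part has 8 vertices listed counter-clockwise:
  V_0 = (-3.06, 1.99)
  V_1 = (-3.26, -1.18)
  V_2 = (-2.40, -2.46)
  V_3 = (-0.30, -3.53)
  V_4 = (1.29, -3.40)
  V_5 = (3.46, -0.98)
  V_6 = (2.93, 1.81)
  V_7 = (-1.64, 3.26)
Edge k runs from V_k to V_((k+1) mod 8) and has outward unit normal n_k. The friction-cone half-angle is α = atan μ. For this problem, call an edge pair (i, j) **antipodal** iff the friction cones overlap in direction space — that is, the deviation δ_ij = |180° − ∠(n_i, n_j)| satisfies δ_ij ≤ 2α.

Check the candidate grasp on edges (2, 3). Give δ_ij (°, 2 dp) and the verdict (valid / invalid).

α = atan 0.8 = 38.66°;  2α = 77.32°
edge 2: e_2 = (+2.10, -1.07);  n_2 = (-0.4540, -0.8910)
edge 3: e_3 = (+1.59, +0.13);  n_3 = (+0.0815, -0.9967)
∠(n_2, n_3) = 31.67°
δ = |180° − 31.67°| = 148.33°
148.33° > 2α = 77.32°  →  invalid

δ = 148.33°, invalid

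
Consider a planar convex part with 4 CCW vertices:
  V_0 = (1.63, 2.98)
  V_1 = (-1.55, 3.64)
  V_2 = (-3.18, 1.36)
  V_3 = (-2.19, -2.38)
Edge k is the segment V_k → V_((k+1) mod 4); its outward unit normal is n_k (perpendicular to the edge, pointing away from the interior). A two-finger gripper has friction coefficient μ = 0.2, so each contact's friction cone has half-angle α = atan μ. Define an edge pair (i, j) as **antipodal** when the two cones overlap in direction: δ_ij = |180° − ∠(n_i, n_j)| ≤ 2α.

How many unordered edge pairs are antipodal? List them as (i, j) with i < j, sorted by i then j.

α = atan 0.2 = 11.31°;  2α = 22.62°
n_0 = (+0.2032, +0.9791)
n_1 = (-0.8135, +0.5816)
n_2 = (-0.9667, -0.2559)
n_3 = (+0.8143, -0.5804)
  (0,1): δ = 113.84°  ·
  (0,2): δ = 63.45°  ·
  (0,3): δ = 66.25°  ·
  (1,2): δ = 129.61°  ·
  (1,3): δ = 0.08°  ✓
  (2,3): δ = 50.30°  ·
antipodal pairs: 1

count = 1; pairs: (1,3)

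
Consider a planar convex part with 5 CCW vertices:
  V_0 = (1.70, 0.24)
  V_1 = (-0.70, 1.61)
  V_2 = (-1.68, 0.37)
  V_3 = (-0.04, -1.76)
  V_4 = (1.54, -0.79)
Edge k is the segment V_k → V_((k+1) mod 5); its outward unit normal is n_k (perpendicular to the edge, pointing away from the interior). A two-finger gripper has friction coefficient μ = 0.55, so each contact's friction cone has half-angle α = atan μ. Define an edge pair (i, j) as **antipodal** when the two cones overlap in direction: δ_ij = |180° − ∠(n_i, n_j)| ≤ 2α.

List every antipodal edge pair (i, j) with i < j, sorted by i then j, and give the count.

α = atan 0.55 = 28.81°;  2α = 57.62°
n_0 = (+0.4957, +0.8685)
n_1 = (-0.7846, +0.6201)
n_2 = (-0.7923, -0.6101)
n_3 = (+0.5232, -0.8522)
n_4 = (+0.9881, -0.1535)
  (0,1): δ = 98.60°  ·
  (0,2): δ = 22.69°  ✓
  (0,3): δ = 61.27°  ·
  (0,4): δ = 110.89°  ·
  (1,2): δ = 104.09°  ·
  (1,3): δ = 20.13°  ✓
  (1,4): δ = 29.49°  ✓
  (2,3): δ = 96.05°  ·
  (2,4): δ = 46.42°  ✓
  (3,4): δ = 130.38°  ·
antipodal pairs: 4

count = 4; pairs: (0,2), (1,3), (1,4), (2,4)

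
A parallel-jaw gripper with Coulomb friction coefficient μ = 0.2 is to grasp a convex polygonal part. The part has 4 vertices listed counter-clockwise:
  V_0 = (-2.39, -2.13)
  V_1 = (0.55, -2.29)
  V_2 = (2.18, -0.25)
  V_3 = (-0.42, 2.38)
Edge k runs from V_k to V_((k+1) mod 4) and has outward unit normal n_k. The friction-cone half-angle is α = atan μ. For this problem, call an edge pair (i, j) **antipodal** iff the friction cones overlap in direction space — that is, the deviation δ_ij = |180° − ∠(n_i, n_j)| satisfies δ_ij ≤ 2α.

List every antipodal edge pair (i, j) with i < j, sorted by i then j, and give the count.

α = atan 0.2 = 11.31°;  2α = 22.62°
n_0 = (-0.0543, -0.9985)
n_1 = (+0.7812, -0.6242)
n_2 = (+0.7112, +0.7030)
n_3 = (-0.9164, +0.4003)
  (0,1): δ = 125.51°  ·
  (0,2): δ = 42.21°  ·
  (0,3): δ = 69.52°  ·
  (1,2): δ = 96.70°  ·
  (1,3): δ = 15.03°  ✓
  (2,3): δ = 68.27°  ·
antipodal pairs: 1

count = 1; pairs: (1,3)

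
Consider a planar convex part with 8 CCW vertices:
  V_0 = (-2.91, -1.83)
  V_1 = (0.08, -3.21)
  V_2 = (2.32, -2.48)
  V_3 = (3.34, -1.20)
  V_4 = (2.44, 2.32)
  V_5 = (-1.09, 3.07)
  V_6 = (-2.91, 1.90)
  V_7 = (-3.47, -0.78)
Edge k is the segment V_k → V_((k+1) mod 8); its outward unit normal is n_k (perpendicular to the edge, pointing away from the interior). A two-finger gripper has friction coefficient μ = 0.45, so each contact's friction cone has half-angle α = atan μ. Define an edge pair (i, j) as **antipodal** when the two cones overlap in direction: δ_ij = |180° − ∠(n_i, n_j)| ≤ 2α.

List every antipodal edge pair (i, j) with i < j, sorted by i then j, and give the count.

α = atan 0.45 = 24.23°;  2α = 48.46°
n_0 = (-0.4191, -0.9080)
n_1 = (+0.3099, -0.9508)
n_2 = (+0.7821, -0.6232)
n_3 = (+0.9688, +0.2477)
n_4 = (+0.2078, +0.9782)
n_5 = (-0.5408, +0.8412)
n_6 = (-0.9789, +0.2045)
n_7 = (-0.8824, -0.4706)
  (0,1): δ = 137.17°  ·
  (0,2): δ = 103.78°  ·
  (0,3): δ = 50.88°  ·
  (0,4): δ = 12.78°  ✓
  (0,5): δ = 57.51°  ·
  (0,6): δ = 102.97°  ·
  (0,7): δ = 142.85°  ·
  (1,2): δ = 146.60°  ·
  (1,3): δ = 93.71°  ·
  (1,4): δ = 30.05°  ✓
  (1,5): δ = 14.68°  ✓
  (1,6): δ = 60.15°  ·
  (1,7): δ = 100.02°  ·
  (2,3): δ = 127.11°  ·
  (2,4): δ = 63.44°  ·
  (2,5): δ = 18.71°  ✓
  (2,6): δ = 26.75°  ✓
  (2,7): δ = 66.62°  ·
  (3,4): δ = 116.34°  ·
  (3,5): δ = 71.61°  ·
  (3,6): δ = 26.14°  ✓
  (3,7): δ = 13.73°  ✓
  (4,5): δ = 135.27°  ·
  (4,6): δ = 89.81°  ·
  (4,7): δ = 49.93°  ·
  (5,6): δ = 134.54°  ·
  (5,7): δ = 94.66°  ·
  (6,7): δ = 140.13°  ·
antipodal pairs: 7

count = 7; pairs: (0,4), (1,4), (1,5), (2,5), (2,6), (3,6), (3,7)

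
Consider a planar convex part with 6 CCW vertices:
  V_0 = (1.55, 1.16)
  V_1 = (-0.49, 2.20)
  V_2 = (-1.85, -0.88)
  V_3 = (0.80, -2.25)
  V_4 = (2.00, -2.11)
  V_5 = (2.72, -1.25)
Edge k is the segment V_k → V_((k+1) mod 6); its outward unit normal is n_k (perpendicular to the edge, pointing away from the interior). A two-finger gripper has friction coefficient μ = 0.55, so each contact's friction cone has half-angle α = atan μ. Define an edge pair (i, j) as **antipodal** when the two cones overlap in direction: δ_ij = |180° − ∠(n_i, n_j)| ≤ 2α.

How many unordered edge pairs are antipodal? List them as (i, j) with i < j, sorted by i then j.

count = 5; pairs: (0,2), (0,3), (1,4), (1,5), (2,5)

α = atan 0.55 = 28.81°;  2α = 57.62°
n_0 = (+0.4542, +0.8909)
n_1 = (-0.9148, +0.4039)
n_2 = (-0.4592, -0.8883)
n_3 = (+0.1159, -0.9933)
n_4 = (+0.7668, -0.6419)
n_5 = (+0.8996, +0.4367)
  (0,1): δ = 86.81°  ·
  (0,2): δ = 0.33°  ✓
  (0,3): δ = 33.67°  ✓
  (0,4): δ = 77.08°  ·
  (0,5): δ = 142.91°  ·
  (1,2): δ = 93.51°  ·
  (1,3): δ = 59.52°  ·
  (1,4): δ = 16.11°  ✓
  (1,5): δ = 49.72°  ✓
  (2,3): δ = 146.01°  ·
  (2,4): δ = 102.60°  ·
  (2,5): δ = 36.77°  ✓
  (3,4): δ = 136.59°  ·
  (3,5): δ = 70.76°  ·
  (4,5): δ = 114.17°  ·
antipodal pairs: 5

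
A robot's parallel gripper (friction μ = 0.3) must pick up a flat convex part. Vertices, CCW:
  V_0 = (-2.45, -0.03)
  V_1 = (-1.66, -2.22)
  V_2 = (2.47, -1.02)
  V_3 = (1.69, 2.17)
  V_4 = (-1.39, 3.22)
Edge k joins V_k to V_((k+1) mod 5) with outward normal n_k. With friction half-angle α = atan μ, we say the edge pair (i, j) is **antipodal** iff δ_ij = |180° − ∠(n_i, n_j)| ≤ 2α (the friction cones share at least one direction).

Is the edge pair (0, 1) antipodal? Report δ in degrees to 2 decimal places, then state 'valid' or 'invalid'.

δ = 93.63°, invalid

α = atan 0.3 = 16.70°;  2α = 33.40°
edge 0: e_0 = (+0.79, -2.19);  n_0 = (-0.9407, -0.3393)
edge 1: e_1 = (+4.13, +1.20);  n_1 = (+0.2790, -0.9603)
∠(n_0, n_1) = 86.37°
δ = |180° − 86.37°| = 93.63°
93.63° > 2α = 33.40°  →  invalid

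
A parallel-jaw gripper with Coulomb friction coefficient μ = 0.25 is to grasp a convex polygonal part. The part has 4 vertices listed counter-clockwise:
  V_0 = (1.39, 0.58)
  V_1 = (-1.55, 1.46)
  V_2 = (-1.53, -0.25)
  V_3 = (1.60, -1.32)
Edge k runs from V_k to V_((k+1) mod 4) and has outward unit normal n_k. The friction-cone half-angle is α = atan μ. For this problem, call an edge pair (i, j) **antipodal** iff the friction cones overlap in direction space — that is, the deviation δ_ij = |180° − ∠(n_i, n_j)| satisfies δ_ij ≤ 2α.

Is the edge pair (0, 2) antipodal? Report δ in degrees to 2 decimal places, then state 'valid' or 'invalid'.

α = atan 0.25 = 14.04°;  2α = 28.07°
edge 0: e_0 = (-2.94, +0.88);  n_0 = (+0.2867, +0.9580)
edge 2: e_2 = (+3.13, -1.07);  n_2 = (-0.3235, -0.9462)
∠(n_0, n_2) = 177.79°
δ = |180° − 177.79°| = 2.21°
2.21° ≤ 2α = 28.07°  →  valid

δ = 2.21°, valid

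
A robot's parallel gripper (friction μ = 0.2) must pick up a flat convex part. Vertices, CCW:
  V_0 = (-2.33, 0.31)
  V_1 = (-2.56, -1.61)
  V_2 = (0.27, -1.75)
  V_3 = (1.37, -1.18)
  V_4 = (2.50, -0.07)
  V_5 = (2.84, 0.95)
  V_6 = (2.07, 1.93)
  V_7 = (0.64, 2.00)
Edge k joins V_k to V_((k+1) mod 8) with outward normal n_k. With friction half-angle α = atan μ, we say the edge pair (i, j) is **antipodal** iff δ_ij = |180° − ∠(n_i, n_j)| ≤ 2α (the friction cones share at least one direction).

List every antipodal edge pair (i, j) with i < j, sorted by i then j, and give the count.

α = atan 0.2 = 11.31°;  2α = 22.62°
n_0 = (-0.9929, +0.1189)
n_1 = (-0.0494, -0.9988)
n_2 = (+0.4601, -0.8879)
n_3 = (+0.7008, -0.7134)
n_4 = (+0.9487, -0.3162)
n_5 = (+0.7863, +0.6178)
n_6 = (+0.0489, +0.9988)
n_7 = (-0.4946, +0.8691)
  (0,1): δ = 86.00°  ·
  (0,2): δ = 55.78°  ·
  (0,3): δ = 38.68°  ·
  (0,4): δ = 11.60°  ✓
  (0,5): δ = 44.99°  ·
  (0,6): δ = 94.03°  ·
  (0,7): δ = 126.47°  ·
  (1,2): δ = 149.78°  ·
  (1,3): δ = 132.68°  ·
  (1,4): δ = 105.60°  ·
  (1,5): δ = 49.01°  ·
  (1,6): δ = 0.03°  ✓
  (1,7): δ = 32.47°  ·
  (2,3): δ = 162.90°  ·
  (2,4): δ = 135.83°  ·
  (2,5): δ = 79.24°  ·
  (2,6): δ = 30.19°  ·
  (2,7): δ = 2.25°  ✓
  (3,4): δ = 152.92°  ·
  (3,5): δ = 96.33°  ·
  (3,6): δ = 47.29°  ·
  (3,7): δ = 14.85°  ✓
  (4,5): δ = 123.41°  ·
  (4,6): δ = 74.37°  ·
  (4,7): δ = 41.92°  ·
  (5,6): δ = 130.96°  ·
  (5,7): δ = 98.52°  ·
  (6,7): δ = 147.56°  ·
antipodal pairs: 4

count = 4; pairs: (0,4), (1,6), (2,7), (3,7)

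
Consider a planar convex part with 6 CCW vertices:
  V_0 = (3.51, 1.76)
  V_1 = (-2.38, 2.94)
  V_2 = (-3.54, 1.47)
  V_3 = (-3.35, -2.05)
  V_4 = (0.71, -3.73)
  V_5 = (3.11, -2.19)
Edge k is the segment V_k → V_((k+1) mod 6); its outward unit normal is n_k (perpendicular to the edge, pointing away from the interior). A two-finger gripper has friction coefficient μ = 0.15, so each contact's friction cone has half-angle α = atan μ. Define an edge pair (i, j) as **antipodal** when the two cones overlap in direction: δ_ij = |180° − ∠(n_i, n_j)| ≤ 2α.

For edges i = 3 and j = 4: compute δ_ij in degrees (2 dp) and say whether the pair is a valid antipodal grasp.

δ = 124.83°, invalid

α = atan 0.15 = 8.53°;  2α = 17.06°
edge 3: e_3 = (+4.06, -1.68);  n_3 = (-0.3824, -0.9240)
edge 4: e_4 = (+2.40, +1.54);  n_4 = (+0.5400, -0.8416)
∠(n_3, n_4) = 55.17°
δ = |180° − 55.17°| = 124.83°
124.83° > 2α = 17.06°  →  invalid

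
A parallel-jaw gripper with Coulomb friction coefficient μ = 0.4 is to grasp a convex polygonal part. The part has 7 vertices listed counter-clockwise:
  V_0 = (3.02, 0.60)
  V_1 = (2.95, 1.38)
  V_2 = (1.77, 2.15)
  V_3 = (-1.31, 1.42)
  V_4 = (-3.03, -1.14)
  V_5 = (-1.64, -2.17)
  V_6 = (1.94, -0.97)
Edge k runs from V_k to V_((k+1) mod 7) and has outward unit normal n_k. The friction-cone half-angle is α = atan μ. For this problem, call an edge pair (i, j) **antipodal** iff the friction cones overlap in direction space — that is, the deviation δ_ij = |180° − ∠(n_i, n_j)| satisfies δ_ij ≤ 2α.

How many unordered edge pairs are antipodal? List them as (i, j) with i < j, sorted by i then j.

count = 6; pairs: (0,3), (1,4), (2,5), (2,6), (3,5), (3,6)

α = atan 0.4 = 21.80°;  2α = 43.60°
n_0 = (+0.9960, +0.0894)
n_1 = (+0.5465, +0.8375)
n_2 = (-0.2306, +0.9730)
n_3 = (-0.8300, +0.5577)
n_4 = (-0.5954, -0.8035)
n_5 = (+0.3178, -0.9482)
n_6 = (+0.8239, -0.5668)
  (0,1): δ = 128.25°  ·
  (0,2): δ = 81.79°  ·
  (0,3): δ = 39.02°  ✓
  (0,4): δ = 48.33°  ·
  (0,5): δ = 103.40°  ·
  (0,6): δ = 140.35°  ·
  (1,2): δ = 133.54°  ·
  (1,3): δ = 90.77°  ·
  (1,4): δ = 3.41°  ✓
  (1,5): δ = 51.66°  ·
  (1,6): δ = 88.60°  ·
  (2,3): δ = 137.23°  ·
  (2,4): δ = 49.87°  ·
  (2,5): δ = 5.20°  ✓
  (2,6): δ = 42.14°  ✓
  (3,4): δ = 92.64°  ·
  (3,5): δ = 37.57°  ✓
  (3,6): δ = 0.63°  ✓
  (4,5): δ = 124.93°  ·
  (4,6): δ = 87.99°  ·
  (5,6): δ = 143.05°  ·
antipodal pairs: 6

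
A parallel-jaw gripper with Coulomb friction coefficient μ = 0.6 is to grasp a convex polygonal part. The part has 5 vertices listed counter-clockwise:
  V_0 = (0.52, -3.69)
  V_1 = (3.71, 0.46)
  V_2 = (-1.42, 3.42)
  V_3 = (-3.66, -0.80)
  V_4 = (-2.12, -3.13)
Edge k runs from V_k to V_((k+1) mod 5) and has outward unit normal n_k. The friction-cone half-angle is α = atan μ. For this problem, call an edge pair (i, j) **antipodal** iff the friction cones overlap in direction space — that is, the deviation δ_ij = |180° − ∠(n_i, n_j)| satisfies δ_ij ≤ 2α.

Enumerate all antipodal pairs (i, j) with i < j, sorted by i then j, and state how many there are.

α = atan 0.6 = 30.96°;  2α = 61.93°
n_0 = (+0.7928, -0.6094)
n_1 = (+0.4998, +0.8662)
n_2 = (-0.8833, +0.4688)
n_3 = (-0.8342, -0.5514)
n_4 = (-0.2075, -0.9782)
  (0,1): δ = 82.44°  ·
  (0,2): δ = 9.59°  ✓
  (0,3): δ = 71.01°  ·
  (0,4): δ = 115.57°  ·
  (1,2): δ = 87.97°  ·
  (1,3): δ = 26.55°  ✓
  (1,4): δ = 18.01°  ✓
  (2,3): δ = 118.58°  ·
  (2,4): δ = 74.02°  ·
  (3,4): δ = 135.44°  ·
antipodal pairs: 3

count = 3; pairs: (0,2), (1,3), (1,4)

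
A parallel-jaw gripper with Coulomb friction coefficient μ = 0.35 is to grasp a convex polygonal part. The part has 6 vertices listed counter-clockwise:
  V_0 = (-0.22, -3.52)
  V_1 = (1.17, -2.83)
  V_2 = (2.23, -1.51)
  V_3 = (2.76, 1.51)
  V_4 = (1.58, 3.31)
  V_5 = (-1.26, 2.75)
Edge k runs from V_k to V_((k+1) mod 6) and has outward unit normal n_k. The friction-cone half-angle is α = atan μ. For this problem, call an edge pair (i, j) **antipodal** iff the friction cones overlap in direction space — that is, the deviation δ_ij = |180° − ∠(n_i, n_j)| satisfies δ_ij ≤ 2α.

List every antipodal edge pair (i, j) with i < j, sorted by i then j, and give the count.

α = atan 0.35 = 19.29°;  2α = 38.58°
n_0 = (+0.4446, -0.8957)
n_1 = (+0.7797, -0.6261)
n_2 = (+0.9849, -0.1729)
n_3 = (+0.8363, +0.5483)
n_4 = (-0.1935, +0.9811)
n_5 = (-0.9865, -0.1636)
  (0,1): δ = 155.17°  ·
  (0,2): δ = 126.35°  ·
  (0,3): δ = 83.15°  ·
  (0,4): δ = 15.25°  ✓
  (0,5): δ = 73.02°  ·
  (1,2): δ = 151.19°  ·
  (1,3): δ = 107.99°  ·
  (1,4): δ = 40.08°  ·
  (1,5): δ = 48.18°  ·
  (2,3): δ = 136.80°  ·
  (2,4): δ = 68.89°  ·
  (2,5): δ = 19.37°  ✓
  (3,4): δ = 112.09°  ·
  (3,5): δ = 23.83°  ✓
  (4,5): δ = 91.74°  ·
antipodal pairs: 3

count = 3; pairs: (0,4), (2,5), (3,5)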